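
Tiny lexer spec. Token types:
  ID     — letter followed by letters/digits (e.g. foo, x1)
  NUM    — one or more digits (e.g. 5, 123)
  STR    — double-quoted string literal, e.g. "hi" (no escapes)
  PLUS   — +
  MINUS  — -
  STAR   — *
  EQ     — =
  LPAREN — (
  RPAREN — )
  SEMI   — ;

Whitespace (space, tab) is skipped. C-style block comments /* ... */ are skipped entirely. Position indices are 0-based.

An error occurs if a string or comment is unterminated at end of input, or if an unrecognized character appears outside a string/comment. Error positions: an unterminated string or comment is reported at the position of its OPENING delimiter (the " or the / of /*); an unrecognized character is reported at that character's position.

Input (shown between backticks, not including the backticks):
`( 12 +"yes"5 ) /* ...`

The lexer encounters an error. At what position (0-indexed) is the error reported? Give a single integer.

pos=0: emit LPAREN '('
pos=2: emit NUM '12' (now at pos=4)
pos=5: emit PLUS '+'
pos=6: enter STRING mode
pos=6: emit STR "yes" (now at pos=11)
pos=11: emit NUM '5' (now at pos=12)
pos=13: emit RPAREN ')'
pos=15: enter COMMENT mode (saw '/*')
pos=15: ERROR — unterminated comment (reached EOF)

Answer: 15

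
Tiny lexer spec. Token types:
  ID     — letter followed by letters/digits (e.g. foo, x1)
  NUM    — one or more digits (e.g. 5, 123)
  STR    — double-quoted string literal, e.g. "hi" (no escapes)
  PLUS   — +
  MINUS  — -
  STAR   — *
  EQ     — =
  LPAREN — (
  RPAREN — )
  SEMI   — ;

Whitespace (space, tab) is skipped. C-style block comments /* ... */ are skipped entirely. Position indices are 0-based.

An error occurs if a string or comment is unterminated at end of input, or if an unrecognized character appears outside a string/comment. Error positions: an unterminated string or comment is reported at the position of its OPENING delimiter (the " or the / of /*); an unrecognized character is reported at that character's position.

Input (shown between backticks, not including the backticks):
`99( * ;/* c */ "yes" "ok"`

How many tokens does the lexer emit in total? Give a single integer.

pos=0: emit NUM '99' (now at pos=2)
pos=2: emit LPAREN '('
pos=4: emit STAR '*'
pos=6: emit SEMI ';'
pos=7: enter COMMENT mode (saw '/*')
exit COMMENT mode (now at pos=14)
pos=15: enter STRING mode
pos=15: emit STR "yes" (now at pos=20)
pos=21: enter STRING mode
pos=21: emit STR "ok" (now at pos=25)
DONE. 6 tokens: [NUM, LPAREN, STAR, SEMI, STR, STR]

Answer: 6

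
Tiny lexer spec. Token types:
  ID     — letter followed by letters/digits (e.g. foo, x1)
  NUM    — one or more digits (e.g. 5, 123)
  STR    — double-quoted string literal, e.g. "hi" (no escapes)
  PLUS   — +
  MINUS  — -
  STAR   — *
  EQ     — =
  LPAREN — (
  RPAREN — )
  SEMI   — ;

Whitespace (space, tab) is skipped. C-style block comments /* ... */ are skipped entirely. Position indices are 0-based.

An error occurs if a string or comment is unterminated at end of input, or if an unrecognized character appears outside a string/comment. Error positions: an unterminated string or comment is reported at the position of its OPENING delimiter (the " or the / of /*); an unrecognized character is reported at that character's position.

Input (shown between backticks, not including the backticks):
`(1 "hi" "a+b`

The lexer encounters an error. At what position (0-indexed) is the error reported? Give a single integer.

pos=0: emit LPAREN '('
pos=1: emit NUM '1' (now at pos=2)
pos=3: enter STRING mode
pos=3: emit STR "hi" (now at pos=7)
pos=8: enter STRING mode
pos=8: ERROR — unterminated string

Answer: 8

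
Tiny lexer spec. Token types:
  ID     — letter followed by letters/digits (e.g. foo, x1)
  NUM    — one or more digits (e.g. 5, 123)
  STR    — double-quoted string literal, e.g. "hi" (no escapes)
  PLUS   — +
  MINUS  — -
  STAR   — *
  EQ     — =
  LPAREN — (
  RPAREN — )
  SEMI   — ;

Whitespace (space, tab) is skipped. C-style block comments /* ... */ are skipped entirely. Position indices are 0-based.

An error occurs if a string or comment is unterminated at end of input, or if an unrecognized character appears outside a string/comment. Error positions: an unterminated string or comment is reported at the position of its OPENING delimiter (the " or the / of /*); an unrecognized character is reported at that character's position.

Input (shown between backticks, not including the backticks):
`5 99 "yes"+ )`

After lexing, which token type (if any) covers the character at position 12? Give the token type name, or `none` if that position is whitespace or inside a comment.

pos=0: emit NUM '5' (now at pos=1)
pos=2: emit NUM '99' (now at pos=4)
pos=5: enter STRING mode
pos=5: emit STR "yes" (now at pos=10)
pos=10: emit PLUS '+'
pos=12: emit RPAREN ')'
DONE. 5 tokens: [NUM, NUM, STR, PLUS, RPAREN]
Position 12: char is ')' -> RPAREN

Answer: RPAREN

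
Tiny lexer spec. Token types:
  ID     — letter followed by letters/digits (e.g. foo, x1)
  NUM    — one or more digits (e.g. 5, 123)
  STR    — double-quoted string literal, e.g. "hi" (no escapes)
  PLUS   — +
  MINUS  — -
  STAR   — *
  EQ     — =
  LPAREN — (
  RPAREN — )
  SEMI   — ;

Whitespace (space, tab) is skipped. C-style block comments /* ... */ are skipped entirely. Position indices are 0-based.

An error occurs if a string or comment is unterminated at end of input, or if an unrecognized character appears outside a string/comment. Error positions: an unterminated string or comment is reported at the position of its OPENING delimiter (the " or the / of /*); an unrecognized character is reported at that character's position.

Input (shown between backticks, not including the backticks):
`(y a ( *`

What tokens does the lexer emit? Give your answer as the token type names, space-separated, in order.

pos=0: emit LPAREN '('
pos=1: emit ID 'y' (now at pos=2)
pos=3: emit ID 'a' (now at pos=4)
pos=5: emit LPAREN '('
pos=7: emit STAR '*'
DONE. 5 tokens: [LPAREN, ID, ID, LPAREN, STAR]

Answer: LPAREN ID ID LPAREN STAR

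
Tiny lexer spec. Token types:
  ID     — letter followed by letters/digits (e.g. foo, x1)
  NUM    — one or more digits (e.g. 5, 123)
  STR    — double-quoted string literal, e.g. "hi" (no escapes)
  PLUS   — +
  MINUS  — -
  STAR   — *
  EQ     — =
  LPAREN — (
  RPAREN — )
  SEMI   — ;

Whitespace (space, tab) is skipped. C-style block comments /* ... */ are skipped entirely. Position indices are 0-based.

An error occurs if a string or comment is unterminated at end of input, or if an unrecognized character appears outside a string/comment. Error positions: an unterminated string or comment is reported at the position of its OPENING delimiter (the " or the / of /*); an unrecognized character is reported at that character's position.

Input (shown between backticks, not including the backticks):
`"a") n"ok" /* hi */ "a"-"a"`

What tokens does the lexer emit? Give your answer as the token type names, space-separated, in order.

Answer: STR RPAREN ID STR STR MINUS STR

Derivation:
pos=0: enter STRING mode
pos=0: emit STR "a" (now at pos=3)
pos=3: emit RPAREN ')'
pos=5: emit ID 'n' (now at pos=6)
pos=6: enter STRING mode
pos=6: emit STR "ok" (now at pos=10)
pos=11: enter COMMENT mode (saw '/*')
exit COMMENT mode (now at pos=19)
pos=20: enter STRING mode
pos=20: emit STR "a" (now at pos=23)
pos=23: emit MINUS '-'
pos=24: enter STRING mode
pos=24: emit STR "a" (now at pos=27)
DONE. 7 tokens: [STR, RPAREN, ID, STR, STR, MINUS, STR]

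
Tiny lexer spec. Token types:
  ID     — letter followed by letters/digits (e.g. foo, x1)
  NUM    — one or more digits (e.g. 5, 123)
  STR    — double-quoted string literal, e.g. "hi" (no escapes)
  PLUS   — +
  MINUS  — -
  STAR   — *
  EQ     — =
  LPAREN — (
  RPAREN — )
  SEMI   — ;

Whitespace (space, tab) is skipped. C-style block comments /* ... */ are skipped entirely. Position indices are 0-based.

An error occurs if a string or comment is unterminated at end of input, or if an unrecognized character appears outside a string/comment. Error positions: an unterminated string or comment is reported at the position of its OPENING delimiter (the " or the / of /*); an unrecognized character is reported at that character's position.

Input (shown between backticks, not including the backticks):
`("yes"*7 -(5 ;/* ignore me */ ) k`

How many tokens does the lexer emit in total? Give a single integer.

pos=0: emit LPAREN '('
pos=1: enter STRING mode
pos=1: emit STR "yes" (now at pos=6)
pos=6: emit STAR '*'
pos=7: emit NUM '7' (now at pos=8)
pos=9: emit MINUS '-'
pos=10: emit LPAREN '('
pos=11: emit NUM '5' (now at pos=12)
pos=13: emit SEMI ';'
pos=14: enter COMMENT mode (saw '/*')
exit COMMENT mode (now at pos=29)
pos=30: emit RPAREN ')'
pos=32: emit ID 'k' (now at pos=33)
DONE. 10 tokens: [LPAREN, STR, STAR, NUM, MINUS, LPAREN, NUM, SEMI, RPAREN, ID]

Answer: 10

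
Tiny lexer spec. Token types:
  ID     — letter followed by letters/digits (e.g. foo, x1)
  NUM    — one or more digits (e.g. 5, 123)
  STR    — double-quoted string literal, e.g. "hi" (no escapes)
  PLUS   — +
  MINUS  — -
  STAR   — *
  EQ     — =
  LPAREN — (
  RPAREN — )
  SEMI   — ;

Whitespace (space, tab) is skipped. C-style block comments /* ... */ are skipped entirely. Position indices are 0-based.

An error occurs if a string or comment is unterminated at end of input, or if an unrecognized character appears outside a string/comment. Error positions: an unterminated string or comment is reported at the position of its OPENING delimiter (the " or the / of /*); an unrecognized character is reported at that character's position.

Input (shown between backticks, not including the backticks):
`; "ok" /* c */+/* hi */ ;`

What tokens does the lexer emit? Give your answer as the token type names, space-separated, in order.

pos=0: emit SEMI ';'
pos=2: enter STRING mode
pos=2: emit STR "ok" (now at pos=6)
pos=7: enter COMMENT mode (saw '/*')
exit COMMENT mode (now at pos=14)
pos=14: emit PLUS '+'
pos=15: enter COMMENT mode (saw '/*')
exit COMMENT mode (now at pos=23)
pos=24: emit SEMI ';'
DONE. 4 tokens: [SEMI, STR, PLUS, SEMI]

Answer: SEMI STR PLUS SEMI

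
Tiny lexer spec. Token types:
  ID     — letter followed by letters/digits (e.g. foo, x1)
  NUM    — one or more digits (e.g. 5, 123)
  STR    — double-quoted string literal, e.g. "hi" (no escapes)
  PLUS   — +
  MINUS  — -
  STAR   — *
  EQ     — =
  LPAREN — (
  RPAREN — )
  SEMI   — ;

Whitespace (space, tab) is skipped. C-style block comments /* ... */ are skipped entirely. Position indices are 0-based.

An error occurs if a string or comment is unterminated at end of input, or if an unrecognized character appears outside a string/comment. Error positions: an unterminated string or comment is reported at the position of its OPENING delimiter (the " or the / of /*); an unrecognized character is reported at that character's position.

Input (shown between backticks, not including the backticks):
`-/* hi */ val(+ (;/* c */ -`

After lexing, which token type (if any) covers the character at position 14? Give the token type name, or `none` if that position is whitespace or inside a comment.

pos=0: emit MINUS '-'
pos=1: enter COMMENT mode (saw '/*')
exit COMMENT mode (now at pos=9)
pos=10: emit ID 'val' (now at pos=13)
pos=13: emit LPAREN '('
pos=14: emit PLUS '+'
pos=16: emit LPAREN '('
pos=17: emit SEMI ';'
pos=18: enter COMMENT mode (saw '/*')
exit COMMENT mode (now at pos=25)
pos=26: emit MINUS '-'
DONE. 7 tokens: [MINUS, ID, LPAREN, PLUS, LPAREN, SEMI, MINUS]
Position 14: char is '+' -> PLUS

Answer: PLUS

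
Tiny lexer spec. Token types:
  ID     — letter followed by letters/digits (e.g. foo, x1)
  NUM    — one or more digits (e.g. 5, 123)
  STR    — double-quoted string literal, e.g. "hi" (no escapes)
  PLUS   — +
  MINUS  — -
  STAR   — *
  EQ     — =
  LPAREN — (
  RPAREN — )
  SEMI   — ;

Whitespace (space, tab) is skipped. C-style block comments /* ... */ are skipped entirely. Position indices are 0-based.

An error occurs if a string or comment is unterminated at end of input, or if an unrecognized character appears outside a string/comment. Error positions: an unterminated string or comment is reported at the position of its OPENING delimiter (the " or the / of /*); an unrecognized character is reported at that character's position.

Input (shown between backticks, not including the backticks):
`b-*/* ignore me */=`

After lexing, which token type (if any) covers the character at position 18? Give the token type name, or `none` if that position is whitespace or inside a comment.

Answer: EQ

Derivation:
pos=0: emit ID 'b' (now at pos=1)
pos=1: emit MINUS '-'
pos=2: emit STAR '*'
pos=3: enter COMMENT mode (saw '/*')
exit COMMENT mode (now at pos=18)
pos=18: emit EQ '='
DONE. 4 tokens: [ID, MINUS, STAR, EQ]
Position 18: char is '=' -> EQ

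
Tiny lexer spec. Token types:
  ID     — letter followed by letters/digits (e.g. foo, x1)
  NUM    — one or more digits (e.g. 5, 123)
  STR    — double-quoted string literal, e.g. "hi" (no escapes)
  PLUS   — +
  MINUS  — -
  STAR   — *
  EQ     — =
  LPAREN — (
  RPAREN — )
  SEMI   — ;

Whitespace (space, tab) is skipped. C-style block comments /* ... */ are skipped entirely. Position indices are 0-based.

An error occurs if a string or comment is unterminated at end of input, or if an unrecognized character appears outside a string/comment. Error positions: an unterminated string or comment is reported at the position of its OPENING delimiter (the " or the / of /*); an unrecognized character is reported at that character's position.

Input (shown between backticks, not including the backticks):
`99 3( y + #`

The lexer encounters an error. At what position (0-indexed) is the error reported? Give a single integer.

pos=0: emit NUM '99' (now at pos=2)
pos=3: emit NUM '3' (now at pos=4)
pos=4: emit LPAREN '('
pos=6: emit ID 'y' (now at pos=7)
pos=8: emit PLUS '+'
pos=10: ERROR — unrecognized char '#'

Answer: 10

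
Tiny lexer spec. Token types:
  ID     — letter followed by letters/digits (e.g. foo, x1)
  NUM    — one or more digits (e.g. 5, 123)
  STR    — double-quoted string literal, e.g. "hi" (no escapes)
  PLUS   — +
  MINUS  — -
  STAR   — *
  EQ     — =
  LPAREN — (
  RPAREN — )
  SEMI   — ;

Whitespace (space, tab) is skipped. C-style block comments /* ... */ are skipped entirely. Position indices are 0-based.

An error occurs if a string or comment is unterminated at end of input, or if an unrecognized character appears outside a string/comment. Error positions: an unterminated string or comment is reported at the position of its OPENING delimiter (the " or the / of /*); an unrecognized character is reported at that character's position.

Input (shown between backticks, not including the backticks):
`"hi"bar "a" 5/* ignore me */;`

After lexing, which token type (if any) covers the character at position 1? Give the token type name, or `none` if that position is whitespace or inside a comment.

pos=0: enter STRING mode
pos=0: emit STR "hi" (now at pos=4)
pos=4: emit ID 'bar' (now at pos=7)
pos=8: enter STRING mode
pos=8: emit STR "a" (now at pos=11)
pos=12: emit NUM '5' (now at pos=13)
pos=13: enter COMMENT mode (saw '/*')
exit COMMENT mode (now at pos=28)
pos=28: emit SEMI ';'
DONE. 5 tokens: [STR, ID, STR, NUM, SEMI]
Position 1: char is 'h' -> STR

Answer: STR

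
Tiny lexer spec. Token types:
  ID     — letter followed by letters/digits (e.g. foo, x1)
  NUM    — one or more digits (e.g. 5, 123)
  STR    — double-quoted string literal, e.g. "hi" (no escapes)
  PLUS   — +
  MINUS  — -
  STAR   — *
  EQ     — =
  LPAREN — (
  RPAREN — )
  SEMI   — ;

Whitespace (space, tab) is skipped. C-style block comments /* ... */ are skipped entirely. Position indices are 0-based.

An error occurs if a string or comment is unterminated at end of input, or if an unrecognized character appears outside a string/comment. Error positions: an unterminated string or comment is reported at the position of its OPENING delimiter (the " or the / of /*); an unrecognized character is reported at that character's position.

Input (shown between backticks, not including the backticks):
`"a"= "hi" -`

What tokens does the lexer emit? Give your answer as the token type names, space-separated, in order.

Answer: STR EQ STR MINUS

Derivation:
pos=0: enter STRING mode
pos=0: emit STR "a" (now at pos=3)
pos=3: emit EQ '='
pos=5: enter STRING mode
pos=5: emit STR "hi" (now at pos=9)
pos=10: emit MINUS '-'
DONE. 4 tokens: [STR, EQ, STR, MINUS]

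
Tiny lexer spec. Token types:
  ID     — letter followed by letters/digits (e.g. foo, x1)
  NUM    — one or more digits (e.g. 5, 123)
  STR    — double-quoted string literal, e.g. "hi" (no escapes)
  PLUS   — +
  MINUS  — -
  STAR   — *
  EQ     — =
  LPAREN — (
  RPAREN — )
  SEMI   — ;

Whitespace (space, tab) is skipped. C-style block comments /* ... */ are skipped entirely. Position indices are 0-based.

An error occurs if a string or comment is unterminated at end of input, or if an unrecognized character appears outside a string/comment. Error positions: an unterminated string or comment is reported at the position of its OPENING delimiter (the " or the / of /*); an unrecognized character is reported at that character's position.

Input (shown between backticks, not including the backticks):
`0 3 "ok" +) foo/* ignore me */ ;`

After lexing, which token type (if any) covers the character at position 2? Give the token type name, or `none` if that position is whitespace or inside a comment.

pos=0: emit NUM '0' (now at pos=1)
pos=2: emit NUM '3' (now at pos=3)
pos=4: enter STRING mode
pos=4: emit STR "ok" (now at pos=8)
pos=9: emit PLUS '+'
pos=10: emit RPAREN ')'
pos=12: emit ID 'foo' (now at pos=15)
pos=15: enter COMMENT mode (saw '/*')
exit COMMENT mode (now at pos=30)
pos=31: emit SEMI ';'
DONE. 7 tokens: [NUM, NUM, STR, PLUS, RPAREN, ID, SEMI]
Position 2: char is '3' -> NUM

Answer: NUM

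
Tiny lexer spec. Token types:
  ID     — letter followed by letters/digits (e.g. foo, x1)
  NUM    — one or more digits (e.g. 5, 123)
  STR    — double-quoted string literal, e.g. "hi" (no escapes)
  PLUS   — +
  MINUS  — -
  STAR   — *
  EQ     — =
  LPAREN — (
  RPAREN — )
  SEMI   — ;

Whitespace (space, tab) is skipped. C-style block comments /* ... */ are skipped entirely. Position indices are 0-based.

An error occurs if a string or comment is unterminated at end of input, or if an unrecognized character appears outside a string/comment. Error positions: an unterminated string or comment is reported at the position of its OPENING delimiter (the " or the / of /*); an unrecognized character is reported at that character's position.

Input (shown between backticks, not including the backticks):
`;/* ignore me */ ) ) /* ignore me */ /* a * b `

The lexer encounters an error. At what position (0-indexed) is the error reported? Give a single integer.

Answer: 37

Derivation:
pos=0: emit SEMI ';'
pos=1: enter COMMENT mode (saw '/*')
exit COMMENT mode (now at pos=16)
pos=17: emit RPAREN ')'
pos=19: emit RPAREN ')'
pos=21: enter COMMENT mode (saw '/*')
exit COMMENT mode (now at pos=36)
pos=37: enter COMMENT mode (saw '/*')
pos=37: ERROR — unterminated comment (reached EOF)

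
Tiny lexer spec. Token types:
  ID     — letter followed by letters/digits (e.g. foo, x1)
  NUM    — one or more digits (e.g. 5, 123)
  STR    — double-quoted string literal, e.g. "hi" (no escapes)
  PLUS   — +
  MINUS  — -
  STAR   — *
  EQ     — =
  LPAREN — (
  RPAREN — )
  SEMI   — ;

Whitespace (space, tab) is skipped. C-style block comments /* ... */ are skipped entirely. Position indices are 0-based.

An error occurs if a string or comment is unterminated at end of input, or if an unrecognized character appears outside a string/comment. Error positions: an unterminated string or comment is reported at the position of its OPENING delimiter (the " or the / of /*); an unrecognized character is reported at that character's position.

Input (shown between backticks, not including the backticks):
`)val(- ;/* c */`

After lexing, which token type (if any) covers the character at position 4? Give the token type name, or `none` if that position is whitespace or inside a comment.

Answer: LPAREN

Derivation:
pos=0: emit RPAREN ')'
pos=1: emit ID 'val' (now at pos=4)
pos=4: emit LPAREN '('
pos=5: emit MINUS '-'
pos=7: emit SEMI ';'
pos=8: enter COMMENT mode (saw '/*')
exit COMMENT mode (now at pos=15)
DONE. 5 tokens: [RPAREN, ID, LPAREN, MINUS, SEMI]
Position 4: char is '(' -> LPAREN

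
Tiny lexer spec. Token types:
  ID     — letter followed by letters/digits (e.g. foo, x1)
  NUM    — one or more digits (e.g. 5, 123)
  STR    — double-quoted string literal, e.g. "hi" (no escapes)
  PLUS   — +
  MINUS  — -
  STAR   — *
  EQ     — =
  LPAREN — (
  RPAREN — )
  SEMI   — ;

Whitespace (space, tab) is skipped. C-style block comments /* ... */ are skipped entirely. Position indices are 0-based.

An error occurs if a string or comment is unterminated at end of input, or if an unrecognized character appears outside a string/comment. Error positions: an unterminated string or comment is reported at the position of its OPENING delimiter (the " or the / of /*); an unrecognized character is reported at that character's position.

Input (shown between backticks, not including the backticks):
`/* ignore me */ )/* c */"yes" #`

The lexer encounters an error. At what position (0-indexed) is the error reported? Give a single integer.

Answer: 30

Derivation:
pos=0: enter COMMENT mode (saw '/*')
exit COMMENT mode (now at pos=15)
pos=16: emit RPAREN ')'
pos=17: enter COMMENT mode (saw '/*')
exit COMMENT mode (now at pos=24)
pos=24: enter STRING mode
pos=24: emit STR "yes" (now at pos=29)
pos=30: ERROR — unrecognized char '#'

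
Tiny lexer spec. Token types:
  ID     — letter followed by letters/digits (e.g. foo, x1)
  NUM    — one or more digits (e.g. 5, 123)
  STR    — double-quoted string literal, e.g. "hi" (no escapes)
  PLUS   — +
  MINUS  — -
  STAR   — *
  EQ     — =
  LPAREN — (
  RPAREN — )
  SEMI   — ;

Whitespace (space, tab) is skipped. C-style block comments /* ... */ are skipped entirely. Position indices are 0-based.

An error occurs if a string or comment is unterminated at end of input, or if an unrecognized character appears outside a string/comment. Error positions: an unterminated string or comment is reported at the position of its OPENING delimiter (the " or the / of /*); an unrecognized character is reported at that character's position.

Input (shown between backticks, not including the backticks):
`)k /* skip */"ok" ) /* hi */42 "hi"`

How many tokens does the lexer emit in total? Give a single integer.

Answer: 6

Derivation:
pos=0: emit RPAREN ')'
pos=1: emit ID 'k' (now at pos=2)
pos=3: enter COMMENT mode (saw '/*')
exit COMMENT mode (now at pos=13)
pos=13: enter STRING mode
pos=13: emit STR "ok" (now at pos=17)
pos=18: emit RPAREN ')'
pos=20: enter COMMENT mode (saw '/*')
exit COMMENT mode (now at pos=28)
pos=28: emit NUM '42' (now at pos=30)
pos=31: enter STRING mode
pos=31: emit STR "hi" (now at pos=35)
DONE. 6 tokens: [RPAREN, ID, STR, RPAREN, NUM, STR]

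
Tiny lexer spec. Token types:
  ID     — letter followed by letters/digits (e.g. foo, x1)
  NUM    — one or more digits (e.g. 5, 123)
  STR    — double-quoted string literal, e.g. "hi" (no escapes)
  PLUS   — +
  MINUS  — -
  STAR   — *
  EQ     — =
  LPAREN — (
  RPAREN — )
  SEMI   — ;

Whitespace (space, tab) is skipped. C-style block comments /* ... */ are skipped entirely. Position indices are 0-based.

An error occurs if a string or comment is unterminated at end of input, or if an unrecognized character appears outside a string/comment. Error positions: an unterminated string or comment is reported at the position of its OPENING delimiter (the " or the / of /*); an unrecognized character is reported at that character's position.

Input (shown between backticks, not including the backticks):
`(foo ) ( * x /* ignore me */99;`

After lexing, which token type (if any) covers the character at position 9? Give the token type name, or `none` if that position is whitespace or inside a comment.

pos=0: emit LPAREN '('
pos=1: emit ID 'foo' (now at pos=4)
pos=5: emit RPAREN ')'
pos=7: emit LPAREN '('
pos=9: emit STAR '*'
pos=11: emit ID 'x' (now at pos=12)
pos=13: enter COMMENT mode (saw '/*')
exit COMMENT mode (now at pos=28)
pos=28: emit NUM '99' (now at pos=30)
pos=30: emit SEMI ';'
DONE. 8 tokens: [LPAREN, ID, RPAREN, LPAREN, STAR, ID, NUM, SEMI]
Position 9: char is '*' -> STAR

Answer: STAR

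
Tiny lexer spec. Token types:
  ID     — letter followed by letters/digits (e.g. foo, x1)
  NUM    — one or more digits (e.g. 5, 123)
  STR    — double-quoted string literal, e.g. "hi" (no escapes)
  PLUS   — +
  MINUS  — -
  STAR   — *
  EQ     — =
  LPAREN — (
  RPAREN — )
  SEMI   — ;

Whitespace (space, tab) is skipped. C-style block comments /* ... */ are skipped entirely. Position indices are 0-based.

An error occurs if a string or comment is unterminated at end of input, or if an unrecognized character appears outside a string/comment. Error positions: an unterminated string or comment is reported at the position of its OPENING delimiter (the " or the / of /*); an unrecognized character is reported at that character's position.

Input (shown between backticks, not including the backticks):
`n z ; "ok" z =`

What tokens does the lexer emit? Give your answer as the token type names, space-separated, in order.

pos=0: emit ID 'n' (now at pos=1)
pos=2: emit ID 'z' (now at pos=3)
pos=4: emit SEMI ';'
pos=6: enter STRING mode
pos=6: emit STR "ok" (now at pos=10)
pos=11: emit ID 'z' (now at pos=12)
pos=13: emit EQ '='
DONE. 6 tokens: [ID, ID, SEMI, STR, ID, EQ]

Answer: ID ID SEMI STR ID EQ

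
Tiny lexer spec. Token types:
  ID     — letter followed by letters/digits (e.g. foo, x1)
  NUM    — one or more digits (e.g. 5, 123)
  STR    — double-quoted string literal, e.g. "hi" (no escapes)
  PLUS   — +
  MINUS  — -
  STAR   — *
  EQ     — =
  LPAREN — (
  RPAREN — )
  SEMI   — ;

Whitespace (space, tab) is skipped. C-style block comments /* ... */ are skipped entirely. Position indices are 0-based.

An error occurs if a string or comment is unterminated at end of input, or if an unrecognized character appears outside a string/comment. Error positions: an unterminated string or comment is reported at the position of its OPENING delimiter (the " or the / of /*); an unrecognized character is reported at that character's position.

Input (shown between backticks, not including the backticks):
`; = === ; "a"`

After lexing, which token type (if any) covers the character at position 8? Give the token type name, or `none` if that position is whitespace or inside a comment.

Answer: SEMI

Derivation:
pos=0: emit SEMI ';'
pos=2: emit EQ '='
pos=4: emit EQ '='
pos=5: emit EQ '='
pos=6: emit EQ '='
pos=8: emit SEMI ';'
pos=10: enter STRING mode
pos=10: emit STR "a" (now at pos=13)
DONE. 7 tokens: [SEMI, EQ, EQ, EQ, EQ, SEMI, STR]
Position 8: char is ';' -> SEMI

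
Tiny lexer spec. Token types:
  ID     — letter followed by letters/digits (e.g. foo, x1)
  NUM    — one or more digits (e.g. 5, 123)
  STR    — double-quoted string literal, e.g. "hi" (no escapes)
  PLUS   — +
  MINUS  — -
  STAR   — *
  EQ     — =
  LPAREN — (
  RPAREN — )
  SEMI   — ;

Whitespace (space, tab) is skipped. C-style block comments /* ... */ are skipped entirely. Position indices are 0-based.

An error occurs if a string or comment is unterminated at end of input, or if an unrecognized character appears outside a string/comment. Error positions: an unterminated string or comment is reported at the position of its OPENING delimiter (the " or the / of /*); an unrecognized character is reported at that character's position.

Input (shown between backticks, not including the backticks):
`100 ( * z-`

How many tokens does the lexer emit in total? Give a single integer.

Answer: 5

Derivation:
pos=0: emit NUM '100' (now at pos=3)
pos=4: emit LPAREN '('
pos=6: emit STAR '*'
pos=8: emit ID 'z' (now at pos=9)
pos=9: emit MINUS '-'
DONE. 5 tokens: [NUM, LPAREN, STAR, ID, MINUS]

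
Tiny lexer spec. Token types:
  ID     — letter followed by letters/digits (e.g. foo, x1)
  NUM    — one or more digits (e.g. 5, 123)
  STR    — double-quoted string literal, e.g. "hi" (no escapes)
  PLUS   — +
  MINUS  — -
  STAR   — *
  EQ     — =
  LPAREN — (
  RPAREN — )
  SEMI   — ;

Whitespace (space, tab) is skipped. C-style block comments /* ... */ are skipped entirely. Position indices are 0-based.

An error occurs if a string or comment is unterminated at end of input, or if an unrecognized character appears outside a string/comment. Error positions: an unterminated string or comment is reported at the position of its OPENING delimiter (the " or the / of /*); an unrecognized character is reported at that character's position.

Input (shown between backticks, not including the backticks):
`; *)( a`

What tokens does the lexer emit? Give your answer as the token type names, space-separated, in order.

Answer: SEMI STAR RPAREN LPAREN ID

Derivation:
pos=0: emit SEMI ';'
pos=2: emit STAR '*'
pos=3: emit RPAREN ')'
pos=4: emit LPAREN '('
pos=6: emit ID 'a' (now at pos=7)
DONE. 5 tokens: [SEMI, STAR, RPAREN, LPAREN, ID]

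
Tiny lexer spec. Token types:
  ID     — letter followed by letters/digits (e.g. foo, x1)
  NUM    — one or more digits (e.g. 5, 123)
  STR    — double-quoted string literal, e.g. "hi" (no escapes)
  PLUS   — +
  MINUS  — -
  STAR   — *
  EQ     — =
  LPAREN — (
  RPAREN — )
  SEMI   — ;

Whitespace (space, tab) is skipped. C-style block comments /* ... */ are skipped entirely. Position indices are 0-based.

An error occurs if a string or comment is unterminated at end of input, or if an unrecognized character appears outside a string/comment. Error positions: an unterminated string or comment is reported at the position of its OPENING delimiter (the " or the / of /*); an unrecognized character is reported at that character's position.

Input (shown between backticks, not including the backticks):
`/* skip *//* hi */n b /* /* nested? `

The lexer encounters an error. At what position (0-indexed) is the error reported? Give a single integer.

Answer: 22

Derivation:
pos=0: enter COMMENT mode (saw '/*')
exit COMMENT mode (now at pos=10)
pos=10: enter COMMENT mode (saw '/*')
exit COMMENT mode (now at pos=18)
pos=18: emit ID 'n' (now at pos=19)
pos=20: emit ID 'b' (now at pos=21)
pos=22: enter COMMENT mode (saw '/*')
pos=22: ERROR — unterminated comment (reached EOF)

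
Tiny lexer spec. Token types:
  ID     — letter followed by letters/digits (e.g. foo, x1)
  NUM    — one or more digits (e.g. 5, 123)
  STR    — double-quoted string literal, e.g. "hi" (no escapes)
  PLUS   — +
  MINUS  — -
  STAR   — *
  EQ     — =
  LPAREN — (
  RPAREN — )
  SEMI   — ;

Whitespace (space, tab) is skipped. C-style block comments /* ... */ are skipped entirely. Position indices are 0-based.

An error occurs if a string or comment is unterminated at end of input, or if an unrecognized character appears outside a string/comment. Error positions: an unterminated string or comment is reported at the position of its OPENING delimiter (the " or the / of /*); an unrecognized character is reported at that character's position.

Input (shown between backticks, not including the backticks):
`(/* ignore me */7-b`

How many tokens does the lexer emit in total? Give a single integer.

Answer: 4

Derivation:
pos=0: emit LPAREN '('
pos=1: enter COMMENT mode (saw '/*')
exit COMMENT mode (now at pos=16)
pos=16: emit NUM '7' (now at pos=17)
pos=17: emit MINUS '-'
pos=18: emit ID 'b' (now at pos=19)
DONE. 4 tokens: [LPAREN, NUM, MINUS, ID]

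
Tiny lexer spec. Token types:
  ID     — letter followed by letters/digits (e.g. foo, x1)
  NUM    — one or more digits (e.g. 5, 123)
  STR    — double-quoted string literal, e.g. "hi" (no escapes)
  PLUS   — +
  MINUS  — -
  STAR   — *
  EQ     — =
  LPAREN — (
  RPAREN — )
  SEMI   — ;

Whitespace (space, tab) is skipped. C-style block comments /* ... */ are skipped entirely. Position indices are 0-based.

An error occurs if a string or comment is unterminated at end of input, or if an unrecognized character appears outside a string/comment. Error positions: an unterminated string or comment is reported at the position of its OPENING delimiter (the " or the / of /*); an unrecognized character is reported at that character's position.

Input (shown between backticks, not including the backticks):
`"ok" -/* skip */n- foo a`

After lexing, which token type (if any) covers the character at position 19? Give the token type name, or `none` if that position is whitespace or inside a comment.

pos=0: enter STRING mode
pos=0: emit STR "ok" (now at pos=4)
pos=5: emit MINUS '-'
pos=6: enter COMMENT mode (saw '/*')
exit COMMENT mode (now at pos=16)
pos=16: emit ID 'n' (now at pos=17)
pos=17: emit MINUS '-'
pos=19: emit ID 'foo' (now at pos=22)
pos=23: emit ID 'a' (now at pos=24)
DONE. 6 tokens: [STR, MINUS, ID, MINUS, ID, ID]
Position 19: char is 'f' -> ID

Answer: ID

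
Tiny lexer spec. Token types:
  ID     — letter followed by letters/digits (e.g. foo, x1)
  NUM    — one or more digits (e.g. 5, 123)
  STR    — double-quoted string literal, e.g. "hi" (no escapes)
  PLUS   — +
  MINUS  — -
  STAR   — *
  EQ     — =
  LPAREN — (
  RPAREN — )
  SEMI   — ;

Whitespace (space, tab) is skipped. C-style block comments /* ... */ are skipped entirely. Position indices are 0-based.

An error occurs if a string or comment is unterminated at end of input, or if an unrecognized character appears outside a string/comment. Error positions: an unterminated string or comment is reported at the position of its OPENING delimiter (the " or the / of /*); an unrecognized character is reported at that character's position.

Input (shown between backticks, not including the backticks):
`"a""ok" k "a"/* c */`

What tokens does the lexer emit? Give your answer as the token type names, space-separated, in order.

pos=0: enter STRING mode
pos=0: emit STR "a" (now at pos=3)
pos=3: enter STRING mode
pos=3: emit STR "ok" (now at pos=7)
pos=8: emit ID 'k' (now at pos=9)
pos=10: enter STRING mode
pos=10: emit STR "a" (now at pos=13)
pos=13: enter COMMENT mode (saw '/*')
exit COMMENT mode (now at pos=20)
DONE. 4 tokens: [STR, STR, ID, STR]

Answer: STR STR ID STR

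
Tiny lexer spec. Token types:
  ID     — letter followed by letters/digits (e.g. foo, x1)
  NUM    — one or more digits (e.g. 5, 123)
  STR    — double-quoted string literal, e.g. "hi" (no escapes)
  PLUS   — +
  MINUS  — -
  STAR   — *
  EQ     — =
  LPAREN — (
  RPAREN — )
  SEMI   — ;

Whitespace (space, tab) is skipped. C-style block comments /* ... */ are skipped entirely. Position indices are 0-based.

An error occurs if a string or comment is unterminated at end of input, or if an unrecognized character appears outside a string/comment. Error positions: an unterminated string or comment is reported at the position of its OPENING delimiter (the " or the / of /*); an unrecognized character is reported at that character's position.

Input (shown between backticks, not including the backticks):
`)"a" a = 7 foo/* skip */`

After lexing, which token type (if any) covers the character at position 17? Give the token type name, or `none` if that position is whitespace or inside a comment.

Answer: none

Derivation:
pos=0: emit RPAREN ')'
pos=1: enter STRING mode
pos=1: emit STR "a" (now at pos=4)
pos=5: emit ID 'a' (now at pos=6)
pos=7: emit EQ '='
pos=9: emit NUM '7' (now at pos=10)
pos=11: emit ID 'foo' (now at pos=14)
pos=14: enter COMMENT mode (saw '/*')
exit COMMENT mode (now at pos=24)
DONE. 6 tokens: [RPAREN, STR, ID, EQ, NUM, ID]
Position 17: char is 's' -> none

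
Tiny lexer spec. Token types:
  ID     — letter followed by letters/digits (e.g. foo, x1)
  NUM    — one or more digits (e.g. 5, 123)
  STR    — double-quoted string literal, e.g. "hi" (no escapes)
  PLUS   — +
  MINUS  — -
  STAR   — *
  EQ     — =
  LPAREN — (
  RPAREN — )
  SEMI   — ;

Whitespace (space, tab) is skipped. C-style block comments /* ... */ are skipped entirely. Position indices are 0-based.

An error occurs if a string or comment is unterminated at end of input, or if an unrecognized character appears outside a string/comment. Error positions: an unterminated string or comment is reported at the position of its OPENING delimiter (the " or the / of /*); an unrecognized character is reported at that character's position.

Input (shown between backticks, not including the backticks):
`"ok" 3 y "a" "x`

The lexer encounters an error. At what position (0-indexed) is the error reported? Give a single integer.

Answer: 13

Derivation:
pos=0: enter STRING mode
pos=0: emit STR "ok" (now at pos=4)
pos=5: emit NUM '3' (now at pos=6)
pos=7: emit ID 'y' (now at pos=8)
pos=9: enter STRING mode
pos=9: emit STR "a" (now at pos=12)
pos=13: enter STRING mode
pos=13: ERROR — unterminated string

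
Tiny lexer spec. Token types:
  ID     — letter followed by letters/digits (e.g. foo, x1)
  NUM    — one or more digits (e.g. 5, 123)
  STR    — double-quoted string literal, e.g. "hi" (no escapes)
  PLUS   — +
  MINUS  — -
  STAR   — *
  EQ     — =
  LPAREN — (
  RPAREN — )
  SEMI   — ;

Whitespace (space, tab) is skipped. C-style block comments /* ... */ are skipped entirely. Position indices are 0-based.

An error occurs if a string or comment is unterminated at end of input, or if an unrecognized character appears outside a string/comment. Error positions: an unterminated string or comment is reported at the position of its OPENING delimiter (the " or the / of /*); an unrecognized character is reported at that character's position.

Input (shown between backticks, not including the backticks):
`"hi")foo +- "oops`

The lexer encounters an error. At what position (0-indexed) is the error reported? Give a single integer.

Answer: 12

Derivation:
pos=0: enter STRING mode
pos=0: emit STR "hi" (now at pos=4)
pos=4: emit RPAREN ')'
pos=5: emit ID 'foo' (now at pos=8)
pos=9: emit PLUS '+'
pos=10: emit MINUS '-'
pos=12: enter STRING mode
pos=12: ERROR — unterminated string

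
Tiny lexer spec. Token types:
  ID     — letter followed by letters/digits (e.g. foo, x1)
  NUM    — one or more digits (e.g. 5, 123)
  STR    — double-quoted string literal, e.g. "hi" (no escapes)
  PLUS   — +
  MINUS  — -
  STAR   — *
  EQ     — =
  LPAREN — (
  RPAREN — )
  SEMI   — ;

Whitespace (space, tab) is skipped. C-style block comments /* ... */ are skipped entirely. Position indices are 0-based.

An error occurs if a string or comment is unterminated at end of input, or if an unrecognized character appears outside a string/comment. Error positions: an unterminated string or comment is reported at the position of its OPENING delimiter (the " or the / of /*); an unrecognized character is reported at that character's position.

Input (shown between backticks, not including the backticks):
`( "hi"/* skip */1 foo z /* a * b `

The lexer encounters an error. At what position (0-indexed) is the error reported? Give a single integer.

Answer: 24

Derivation:
pos=0: emit LPAREN '('
pos=2: enter STRING mode
pos=2: emit STR "hi" (now at pos=6)
pos=6: enter COMMENT mode (saw '/*')
exit COMMENT mode (now at pos=16)
pos=16: emit NUM '1' (now at pos=17)
pos=18: emit ID 'foo' (now at pos=21)
pos=22: emit ID 'z' (now at pos=23)
pos=24: enter COMMENT mode (saw '/*')
pos=24: ERROR — unterminated comment (reached EOF)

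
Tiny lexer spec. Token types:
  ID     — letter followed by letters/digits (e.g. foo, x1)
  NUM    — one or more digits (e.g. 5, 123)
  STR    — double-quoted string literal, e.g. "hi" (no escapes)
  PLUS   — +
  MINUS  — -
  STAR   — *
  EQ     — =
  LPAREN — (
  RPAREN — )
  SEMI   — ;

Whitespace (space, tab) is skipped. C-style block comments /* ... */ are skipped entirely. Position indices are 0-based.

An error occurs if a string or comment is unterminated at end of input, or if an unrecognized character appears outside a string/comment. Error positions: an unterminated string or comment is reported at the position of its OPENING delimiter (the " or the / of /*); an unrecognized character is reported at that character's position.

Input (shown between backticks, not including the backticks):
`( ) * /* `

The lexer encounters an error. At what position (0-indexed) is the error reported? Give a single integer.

Answer: 6

Derivation:
pos=0: emit LPAREN '('
pos=2: emit RPAREN ')'
pos=4: emit STAR '*'
pos=6: enter COMMENT mode (saw '/*')
pos=6: ERROR — unterminated comment (reached EOF)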